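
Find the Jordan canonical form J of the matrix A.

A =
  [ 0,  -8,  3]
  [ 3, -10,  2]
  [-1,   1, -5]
J_3(-5)

The characteristic polynomial is
  det(x·I − A) = x^3 + 15*x^2 + 75*x + 125 = (x + 5)^3

Eigenvalues and multiplicities (the geometric multiplicity of λ is n − rank(A − λI), which equals the number of Jordan blocks for λ):
  λ = -5: algebraic multiplicity = 3, geometric multiplicity = 1

Determining the block sizes for each eigenvalue:
  λ = -5: one block (gm = 1), so the single block has size am = 3 → block sizes [3]

Assembling the blocks gives a Jordan form
J =
  [-5,  1,  0]
  [ 0, -5,  1]
  [ 0,  0, -5]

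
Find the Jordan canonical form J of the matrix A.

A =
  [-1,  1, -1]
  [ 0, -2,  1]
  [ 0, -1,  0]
J_2(-1) ⊕ J_1(-1)

The characteristic polynomial is
  det(x·I − A) = x^3 + 3*x^2 + 3*x + 1 = (x + 1)^3

Eigenvalues and multiplicities (the geometric multiplicity of λ is n − rank(A − λI), which equals the number of Jordan blocks for λ):
  λ = -1: algebraic multiplicity = 3, geometric multiplicity = 2

Determining the block sizes for each eigenvalue:
  λ = -1: 2 blocks summing to 3 forces exactly one block of size 2 and the rest size 1 → block sizes [2, 1]

Assembling the blocks gives a Jordan form
J =
  [-1,  1,  0]
  [ 0, -1,  0]
  [ 0,  0, -1]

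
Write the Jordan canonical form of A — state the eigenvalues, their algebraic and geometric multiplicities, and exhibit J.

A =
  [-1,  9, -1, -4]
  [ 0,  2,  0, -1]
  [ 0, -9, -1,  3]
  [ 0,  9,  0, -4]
J_2(-1) ⊕ J_2(-1)

The characteristic polynomial is
  det(x·I − A) = x^4 + 4*x^3 + 6*x^2 + 4*x + 1 = (x + 1)^4

Eigenvalues and multiplicities (the geometric multiplicity of λ is n − rank(A − λI), which equals the number of Jordan blocks for λ):
  λ = -1: algebraic multiplicity = 4, geometric multiplicity = 2

Determining the block sizes for each eigenvalue:
  λ = -1: with am = 4 and gm = 2, the partition is not yet determined (e.g. several partitions of 4 into 2 parts exist). Let N = A − (-1)·I. Computing rank(N^1) = 2, rank(N^2) = 0; the number of blocks of size ≥ j is rank(N^{j−1}) − rank(N^j), giving [2, 2]. So we have 2 block(s) of size 2 → block sizes [2, 2]

Assembling the blocks gives a Jordan form
J =
  [-1,  1,  0,  0]
  [ 0, -1,  0,  0]
  [ 0,  0, -1,  1]
  [ 0,  0,  0, -1]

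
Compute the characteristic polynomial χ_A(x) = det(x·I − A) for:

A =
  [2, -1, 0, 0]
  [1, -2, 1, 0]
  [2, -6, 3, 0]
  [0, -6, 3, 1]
x^4 - 4*x^3 + 6*x^2 - 4*x + 1

Expanding det(x·I − A) (e.g. by cofactor expansion or by noting that A is similar to its Jordan form J, which has the same characteristic polynomial as A) gives
  χ_A(x) = x^4 - 4*x^3 + 6*x^2 - 4*x + 1
which factors as (x - 1)^4. The eigenvalues (with algebraic multiplicities) are λ = 1 with multiplicity 4.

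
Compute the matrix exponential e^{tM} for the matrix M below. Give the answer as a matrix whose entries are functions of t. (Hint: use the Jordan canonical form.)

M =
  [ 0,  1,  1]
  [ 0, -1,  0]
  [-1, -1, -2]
e^{tM} =
  [t*exp(-t) + exp(-t), t*exp(-t), t*exp(-t)]
  [0, exp(-t), 0]
  [-t*exp(-t), -t*exp(-t), -t*exp(-t) + exp(-t)]

Strategy: write M = P · J · P⁻¹ where J is a Jordan canonical form, so e^{tM} = P · e^{tJ} · P⁻¹, and e^{tJ} can be computed block-by-block.

M has Jordan form
J =
  [-1,  1,  0]
  [ 0, -1,  0]
  [ 0,  0, -1]
(up to reordering of blocks).

Per-block formulas:
  For a 2×2 Jordan block J_2(-1): exp(t · J_2(-1)) = e^(-1t)·(I + t·N), where N is the 2×2 nilpotent shift.
  For a 1×1 block at λ = -1: exp(t · [-1]) = [e^(-1t)].

After assembling e^{tJ} and conjugating by P, we get:

e^{tM} =
  [t*exp(-t) + exp(-t), t*exp(-t), t*exp(-t)]
  [0, exp(-t), 0]
  [-t*exp(-t), -t*exp(-t), -t*exp(-t) + exp(-t)]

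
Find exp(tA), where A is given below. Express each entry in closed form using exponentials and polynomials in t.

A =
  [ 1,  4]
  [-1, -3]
e^{tA} =
  [2*t*exp(-t) + exp(-t), 4*t*exp(-t)]
  [-t*exp(-t), -2*t*exp(-t) + exp(-t)]

Strategy: write A = P · J · P⁻¹ where J is a Jordan canonical form, so e^{tA} = P · e^{tJ} · P⁻¹, and e^{tJ} can be computed block-by-block.

A has Jordan form
J =
  [-1,  1]
  [ 0, -1]
(up to reordering of blocks).

Per-block formulas:
  For a 2×2 Jordan block J_2(-1): exp(t · J_2(-1)) = e^(-1t)·(I + t·N), where N is the 2×2 nilpotent shift.

After assembling e^{tJ} and conjugating by P, we get:

e^{tA} =
  [2*t*exp(-t) + exp(-t), 4*t*exp(-t)]
  [-t*exp(-t), -2*t*exp(-t) + exp(-t)]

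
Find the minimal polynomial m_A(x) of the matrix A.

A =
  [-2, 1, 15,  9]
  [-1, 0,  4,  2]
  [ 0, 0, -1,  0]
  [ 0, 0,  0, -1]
x^3 + 3*x^2 + 3*x + 1

The characteristic polynomial is χ_A(x) = (x + 1)^4, so the eigenvalues are known. The minimal polynomial is
  m_A(x) = Π_λ (x − λ)^{k_λ}
where k_λ is the size of the *largest* Jordan block for λ (equivalently, the smallest k with (A − λI)^k v = 0 for every generalised eigenvector v of λ).

  λ = -1: largest Jordan block has size 3, contributing (x + 1)^3

So m_A(x) = (x + 1)^3 = x^3 + 3*x^2 + 3*x + 1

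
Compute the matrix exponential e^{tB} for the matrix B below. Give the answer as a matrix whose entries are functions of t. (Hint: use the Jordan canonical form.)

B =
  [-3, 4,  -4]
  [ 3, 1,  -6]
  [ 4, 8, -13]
e^{tB} =
  [2*t*exp(-5*t) + exp(-5*t), 4*t*exp(-5*t), -4*t*exp(-5*t)]
  [3*t*exp(-5*t), 6*t*exp(-5*t) + exp(-5*t), -6*t*exp(-5*t)]
  [4*t*exp(-5*t), 8*t*exp(-5*t), -8*t*exp(-5*t) + exp(-5*t)]

Strategy: write B = P · J · P⁻¹ where J is a Jordan canonical form, so e^{tB} = P · e^{tJ} · P⁻¹, and e^{tJ} can be computed block-by-block.

B has Jordan form
J =
  [-5,  1,  0]
  [ 0, -5,  0]
  [ 0,  0, -5]
(up to reordering of blocks).

Per-block formulas:
  For a 1×1 block at λ = -5: exp(t · [-5]) = [e^(-5t)].
  For a 2×2 Jordan block J_2(-5): exp(t · J_2(-5)) = e^(-5t)·(I + t·N), where N is the 2×2 nilpotent shift.

After assembling e^{tJ} and conjugating by P, we get:

e^{tB} =
  [2*t*exp(-5*t) + exp(-5*t), 4*t*exp(-5*t), -4*t*exp(-5*t)]
  [3*t*exp(-5*t), 6*t*exp(-5*t) + exp(-5*t), -6*t*exp(-5*t)]
  [4*t*exp(-5*t), 8*t*exp(-5*t), -8*t*exp(-5*t) + exp(-5*t)]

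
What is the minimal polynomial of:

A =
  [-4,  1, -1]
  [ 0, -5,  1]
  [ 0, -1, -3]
x^2 + 8*x + 16

The characteristic polynomial is χ_A(x) = (x + 4)^3, so the eigenvalues are known. The minimal polynomial is
  m_A(x) = Π_λ (x − λ)^{k_λ}
where k_λ is the size of the *largest* Jordan block for λ (equivalently, the smallest k with (A − λI)^k v = 0 for every generalised eigenvector v of λ).

  λ = -4: largest Jordan block has size 2, contributing (x + 4)^2

So m_A(x) = (x + 4)^2 = x^2 + 8*x + 16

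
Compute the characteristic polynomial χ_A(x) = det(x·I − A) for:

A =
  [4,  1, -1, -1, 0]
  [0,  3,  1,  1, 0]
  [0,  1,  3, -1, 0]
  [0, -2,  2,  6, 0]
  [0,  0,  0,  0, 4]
x^5 - 20*x^4 + 160*x^3 - 640*x^2 + 1280*x - 1024

Expanding det(x·I − A) (e.g. by cofactor expansion or by noting that A is similar to its Jordan form J, which has the same characteristic polynomial as A) gives
  χ_A(x) = x^5 - 20*x^4 + 160*x^3 - 640*x^2 + 1280*x - 1024
which factors as (x - 4)^5. The eigenvalues (with algebraic multiplicities) are λ = 4 with multiplicity 5.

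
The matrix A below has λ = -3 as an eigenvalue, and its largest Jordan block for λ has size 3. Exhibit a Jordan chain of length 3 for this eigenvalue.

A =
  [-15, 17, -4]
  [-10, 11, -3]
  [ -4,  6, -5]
A Jordan chain for λ = -3 of length 3:
v_1 = (-10, -8, -4)ᵀ
v_2 = (-12, -10, -4)ᵀ
v_3 = (1, 0, 0)ᵀ

Let N = A − (-3)·I. We want v_3 with N^3 v_3 = 0 but N^2 v_3 ≠ 0; then v_{j-1} := N · v_j for j = 3, …, 2.

Pick v_3 = (1, 0, 0)ᵀ.
Then v_2 = N · v_3 = (-12, -10, -4)ᵀ.
Then v_1 = N · v_2 = (-10, -8, -4)ᵀ.

Sanity check: (A − (-3)·I) v_1 = (0, 0, 0)ᵀ = 0. ✓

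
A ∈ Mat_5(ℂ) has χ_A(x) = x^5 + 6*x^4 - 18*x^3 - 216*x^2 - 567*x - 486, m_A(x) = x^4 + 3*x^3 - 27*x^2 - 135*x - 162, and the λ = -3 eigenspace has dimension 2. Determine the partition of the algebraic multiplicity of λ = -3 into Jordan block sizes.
Block sizes for λ = -3: [3, 1]

Step 1 — from the characteristic polynomial, algebraic multiplicity of λ = -3 is 4. From dim ker(A − (-3)·I) = 2, there are exactly 2 Jordan blocks for λ = -3.
Step 2 — from the minimal polynomial, the factor (x + 3)^3 tells us the largest block for λ = -3 has size 3.
Step 3 — with total size 4, 2 blocks, and largest block 3, the block sizes (in nonincreasing order) are [3, 1].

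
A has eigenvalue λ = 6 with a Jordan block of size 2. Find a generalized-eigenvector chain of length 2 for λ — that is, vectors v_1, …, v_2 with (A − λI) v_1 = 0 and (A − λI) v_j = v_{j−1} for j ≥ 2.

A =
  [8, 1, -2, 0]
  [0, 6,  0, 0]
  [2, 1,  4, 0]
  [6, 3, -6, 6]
A Jordan chain for λ = 6 of length 2:
v_1 = (2, 0, 2, 6)ᵀ
v_2 = (1, 0, 0, 0)ᵀ

Let N = A − (6)·I. We want v_2 with N^2 v_2 = 0 but N^1 v_2 ≠ 0; then v_{j-1} := N · v_j for j = 2, …, 2.

Pick v_2 = (1, 0, 0, 0)ᵀ.
Then v_1 = N · v_2 = (2, 0, 2, 6)ᵀ.

Sanity check: (A − (6)·I) v_1 = (0, 0, 0, 0)ᵀ = 0. ✓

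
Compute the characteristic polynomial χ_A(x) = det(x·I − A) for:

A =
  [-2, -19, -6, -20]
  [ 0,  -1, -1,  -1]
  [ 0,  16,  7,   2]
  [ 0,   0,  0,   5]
x^4 - 9*x^3 + 17*x^2 + 33*x - 90

Expanding det(x·I − A) (e.g. by cofactor expansion or by noting that A is similar to its Jordan form J, which has the same characteristic polynomial as A) gives
  χ_A(x) = x^4 - 9*x^3 + 17*x^2 + 33*x - 90
which factors as (x - 5)*(x - 3)^2*(x + 2). The eigenvalues (with algebraic multiplicities) are λ = -2 with multiplicity 1, λ = 3 with multiplicity 2, λ = 5 with multiplicity 1.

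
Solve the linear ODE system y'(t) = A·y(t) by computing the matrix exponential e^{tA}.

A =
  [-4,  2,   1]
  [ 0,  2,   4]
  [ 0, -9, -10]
e^{tA} =
  [exp(-4*t), 3*t^2*exp(-4*t)/2 + 2*t*exp(-4*t), t^2*exp(-4*t) + t*exp(-4*t)]
  [0, 6*t*exp(-4*t) + exp(-4*t), 4*t*exp(-4*t)]
  [0, -9*t*exp(-4*t), -6*t*exp(-4*t) + exp(-4*t)]

Strategy: write A = P · J · P⁻¹ where J is a Jordan canonical form, so e^{tA} = P · e^{tJ} · P⁻¹, and e^{tJ} can be computed block-by-block.

A has Jordan form
J =
  [-4,  1,  0]
  [ 0, -4,  1]
  [ 0,  0, -4]
(up to reordering of blocks).

Per-block formulas:
  For a 3×3 Jordan block J_3(-4): exp(t · J_3(-4)) = e^(-4t)·(I + t·N + (t^2/2)·N^2), where N is the 3×3 nilpotent shift.

After assembling e^{tJ} and conjugating by P, we get:

e^{tA} =
  [exp(-4*t), 3*t^2*exp(-4*t)/2 + 2*t*exp(-4*t), t^2*exp(-4*t) + t*exp(-4*t)]
  [0, 6*t*exp(-4*t) + exp(-4*t), 4*t*exp(-4*t)]
  [0, -9*t*exp(-4*t), -6*t*exp(-4*t) + exp(-4*t)]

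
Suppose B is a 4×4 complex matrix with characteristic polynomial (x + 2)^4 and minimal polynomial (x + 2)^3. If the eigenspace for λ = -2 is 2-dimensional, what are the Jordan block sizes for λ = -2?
Block sizes for λ = -2: [3, 1]

Step 1 — from the characteristic polynomial, algebraic multiplicity of λ = -2 is 4. From dim ker(B − (-2)·I) = 2, there are exactly 2 Jordan blocks for λ = -2.
Step 2 — from the minimal polynomial, the factor (x + 2)^3 tells us the largest block for λ = -2 has size 3.
Step 3 — with total size 4, 2 blocks, and largest block 3, the block sizes (in nonincreasing order) are [3, 1].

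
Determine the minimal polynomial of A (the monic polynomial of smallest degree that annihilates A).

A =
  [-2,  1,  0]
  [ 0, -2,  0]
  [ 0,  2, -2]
x^2 + 4*x + 4

The characteristic polynomial is χ_A(x) = (x + 2)^3, so the eigenvalues are known. The minimal polynomial is
  m_A(x) = Π_λ (x − λ)^{k_λ}
where k_λ is the size of the *largest* Jordan block for λ (equivalently, the smallest k with (A − λI)^k v = 0 for every generalised eigenvector v of λ).

  λ = -2: largest Jordan block has size 2, contributing (x + 2)^2

So m_A(x) = (x + 2)^2 = x^2 + 4*x + 4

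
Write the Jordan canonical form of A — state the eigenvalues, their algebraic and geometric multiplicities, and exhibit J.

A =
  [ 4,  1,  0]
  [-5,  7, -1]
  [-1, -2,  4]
J_3(5)

The characteristic polynomial is
  det(x·I − A) = x^3 - 15*x^2 + 75*x - 125 = (x - 5)^3

Eigenvalues and multiplicities (the geometric multiplicity of λ is n − rank(A − λI), which equals the number of Jordan blocks for λ):
  λ = 5: algebraic multiplicity = 3, geometric multiplicity = 1

Determining the block sizes for each eigenvalue:
  λ = 5: one block (gm = 1), so the single block has size am = 3 → block sizes [3]

Assembling the blocks gives a Jordan form
J =
  [5, 1, 0]
  [0, 5, 1]
  [0, 0, 5]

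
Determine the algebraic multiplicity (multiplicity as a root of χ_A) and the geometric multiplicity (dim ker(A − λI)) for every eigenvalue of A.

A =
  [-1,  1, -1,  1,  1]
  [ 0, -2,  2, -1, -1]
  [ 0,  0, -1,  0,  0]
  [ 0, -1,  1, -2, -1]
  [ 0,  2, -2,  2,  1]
λ = -1: alg = 5, geom = 3

Step 1 — factor the characteristic polynomial to read off the algebraic multiplicities:
  χ_A(x) = (x + 1)^5

Step 2 — compute geometric multiplicities via the rank-nullity identity g(λ) = n − rank(A − λI):
  rank(A − (-1)·I) = 2, so dim ker(A − (-1)·I) = n − 2 = 3

Summary:
  λ = -1: algebraic multiplicity = 5, geometric multiplicity = 3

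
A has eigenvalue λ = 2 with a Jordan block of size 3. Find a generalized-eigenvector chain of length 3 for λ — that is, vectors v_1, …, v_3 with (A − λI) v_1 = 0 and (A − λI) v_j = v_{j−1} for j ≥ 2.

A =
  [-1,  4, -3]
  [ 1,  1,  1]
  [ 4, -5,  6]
A Jordan chain for λ = 2 of length 3:
v_1 = (1, 0, -1)ᵀ
v_2 = (-3, 1, 4)ᵀ
v_3 = (1, 0, 0)ᵀ

Let N = A − (2)·I. We want v_3 with N^3 v_3 = 0 but N^2 v_3 ≠ 0; then v_{j-1} := N · v_j for j = 3, …, 2.

Pick v_3 = (1, 0, 0)ᵀ.
Then v_2 = N · v_3 = (-3, 1, 4)ᵀ.
Then v_1 = N · v_2 = (1, 0, -1)ᵀ.

Sanity check: (A − (2)·I) v_1 = (0, 0, 0)ᵀ = 0. ✓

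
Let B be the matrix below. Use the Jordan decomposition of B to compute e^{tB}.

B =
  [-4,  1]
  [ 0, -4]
e^{tB} =
  [exp(-4*t), t*exp(-4*t)]
  [0, exp(-4*t)]

Strategy: write B = P · J · P⁻¹ where J is a Jordan canonical form, so e^{tB} = P · e^{tJ} · P⁻¹, and e^{tJ} can be computed block-by-block.

B has Jordan form
J =
  [-4,  1]
  [ 0, -4]
(up to reordering of blocks).

Per-block formulas:
  For a 2×2 Jordan block J_2(-4): exp(t · J_2(-4)) = e^(-4t)·(I + t·N), where N is the 2×2 nilpotent shift.

After assembling e^{tJ} and conjugating by P, we get:

e^{tB} =
  [exp(-4*t), t*exp(-4*t)]
  [0, exp(-4*t)]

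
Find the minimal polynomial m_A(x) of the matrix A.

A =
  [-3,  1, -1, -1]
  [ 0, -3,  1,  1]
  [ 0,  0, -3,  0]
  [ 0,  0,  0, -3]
x^3 + 9*x^2 + 27*x + 27

The characteristic polynomial is χ_A(x) = (x + 3)^4, so the eigenvalues are known. The minimal polynomial is
  m_A(x) = Π_λ (x − λ)^{k_λ}
where k_λ is the size of the *largest* Jordan block for λ (equivalently, the smallest k with (A − λI)^k v = 0 for every generalised eigenvector v of λ).

  λ = -3: largest Jordan block has size 3, contributing (x + 3)^3

So m_A(x) = (x + 3)^3 = x^3 + 9*x^2 + 27*x + 27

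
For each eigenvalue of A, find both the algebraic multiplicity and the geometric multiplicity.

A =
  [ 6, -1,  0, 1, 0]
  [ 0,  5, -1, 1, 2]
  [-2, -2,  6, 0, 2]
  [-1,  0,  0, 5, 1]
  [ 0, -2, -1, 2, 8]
λ = 6: alg = 5, geom = 2

Step 1 — factor the characteristic polynomial to read off the algebraic multiplicities:
  χ_A(x) = (x - 6)^5

Step 2 — compute geometric multiplicities via the rank-nullity identity g(λ) = n − rank(A − λI):
  rank(A − (6)·I) = 3, so dim ker(A − (6)·I) = n − 3 = 2

Summary:
  λ = 6: algebraic multiplicity = 5, geometric multiplicity = 2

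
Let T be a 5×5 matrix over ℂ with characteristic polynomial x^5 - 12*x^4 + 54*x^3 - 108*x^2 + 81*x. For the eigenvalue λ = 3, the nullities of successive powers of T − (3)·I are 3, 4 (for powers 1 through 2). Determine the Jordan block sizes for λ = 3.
Block sizes for λ = 3: [2, 1, 1]

From the dimensions of kernels of powers, the number of Jordan blocks of size at least j is d_j − d_{j−1} where d_j = dim ker(N^j) (with d_0 = 0). Computing the differences gives [3, 1].
The number of blocks of size exactly k is (#blocks of size ≥ k) − (#blocks of size ≥ k + 1), so the partition is: 2 block(s) of size 1, 1 block(s) of size 2.
In nonincreasing order the block sizes are [2, 1, 1].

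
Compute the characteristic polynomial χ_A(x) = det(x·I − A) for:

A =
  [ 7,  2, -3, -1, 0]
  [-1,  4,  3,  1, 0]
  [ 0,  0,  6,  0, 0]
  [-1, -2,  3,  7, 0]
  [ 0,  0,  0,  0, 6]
x^5 - 30*x^4 + 360*x^3 - 2160*x^2 + 6480*x - 7776

Expanding det(x·I − A) (e.g. by cofactor expansion or by noting that A is similar to its Jordan form J, which has the same characteristic polynomial as A) gives
  χ_A(x) = x^5 - 30*x^4 + 360*x^3 - 2160*x^2 + 6480*x - 7776
which factors as (x - 6)^5. The eigenvalues (with algebraic multiplicities) are λ = 6 with multiplicity 5.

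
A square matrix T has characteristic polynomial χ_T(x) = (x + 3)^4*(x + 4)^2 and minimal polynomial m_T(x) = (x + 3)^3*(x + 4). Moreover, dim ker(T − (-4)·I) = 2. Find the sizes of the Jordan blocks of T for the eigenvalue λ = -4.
Block sizes for λ = -4: [1, 1]

Step 1 — from the characteristic polynomial, algebraic multiplicity of λ = -4 is 2. From dim ker(T − (-4)·I) = 2, there are exactly 2 Jordan blocks for λ = -4.
Step 2 — from the minimal polynomial, the factor (x + 4) tells us the largest block for λ = -4 has size 1.
Step 3 — with total size 2, 2 blocks, and largest block 1, the block sizes (in nonincreasing order) are [1, 1].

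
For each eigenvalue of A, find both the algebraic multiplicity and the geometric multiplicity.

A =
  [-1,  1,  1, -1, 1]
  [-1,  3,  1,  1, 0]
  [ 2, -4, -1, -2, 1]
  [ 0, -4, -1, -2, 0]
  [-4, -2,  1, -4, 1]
λ = 0: alg = 5, geom = 2

Step 1 — factor the characteristic polynomial to read off the algebraic multiplicities:
  χ_A(x) = x^5

Step 2 — compute geometric multiplicities via the rank-nullity identity g(λ) = n − rank(A − λI):
  rank(A − (0)·I) = 3, so dim ker(A − (0)·I) = n − 3 = 2

Summary:
  λ = 0: algebraic multiplicity = 5, geometric multiplicity = 2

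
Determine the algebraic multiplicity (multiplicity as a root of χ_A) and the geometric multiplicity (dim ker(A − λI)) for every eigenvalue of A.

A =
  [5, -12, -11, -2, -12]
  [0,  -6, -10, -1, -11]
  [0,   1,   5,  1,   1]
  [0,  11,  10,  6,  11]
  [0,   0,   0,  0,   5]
λ = -5: alg = 1, geom = 1; λ = 5: alg = 4, geom = 2

Step 1 — factor the characteristic polynomial to read off the algebraic multiplicities:
  χ_A(x) = (x - 5)^4*(x + 5)

Step 2 — compute geometric multiplicities via the rank-nullity identity g(λ) = n − rank(A − λI):
  rank(A − (-5)·I) = 4, so dim ker(A − (-5)·I) = n − 4 = 1
  rank(A − (5)·I) = 3, so dim ker(A − (5)·I) = n − 3 = 2

Summary:
  λ = -5: algebraic multiplicity = 1, geometric multiplicity = 1
  λ = 5: algebraic multiplicity = 4, geometric multiplicity = 2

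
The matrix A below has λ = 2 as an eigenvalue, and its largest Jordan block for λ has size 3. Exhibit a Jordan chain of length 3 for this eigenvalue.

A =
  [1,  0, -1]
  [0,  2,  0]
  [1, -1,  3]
A Jordan chain for λ = 2 of length 3:
v_1 = (1, 0, -1)ᵀ
v_2 = (0, 0, -1)ᵀ
v_3 = (0, 1, 0)ᵀ

Let N = A − (2)·I. We want v_3 with N^3 v_3 = 0 but N^2 v_3 ≠ 0; then v_{j-1} := N · v_j for j = 3, …, 2.

Pick v_3 = (0, 1, 0)ᵀ.
Then v_2 = N · v_3 = (0, 0, -1)ᵀ.
Then v_1 = N · v_2 = (1, 0, -1)ᵀ.

Sanity check: (A − (2)·I) v_1 = (0, 0, 0)ᵀ = 0. ✓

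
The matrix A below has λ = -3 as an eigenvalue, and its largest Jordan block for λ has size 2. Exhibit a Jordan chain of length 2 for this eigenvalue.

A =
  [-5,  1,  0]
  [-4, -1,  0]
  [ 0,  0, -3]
A Jordan chain for λ = -3 of length 2:
v_1 = (-2, -4, 0)ᵀ
v_2 = (1, 0, 0)ᵀ

Let N = A − (-3)·I. We want v_2 with N^2 v_2 = 0 but N^1 v_2 ≠ 0; then v_{j-1} := N · v_j for j = 2, …, 2.

Pick v_2 = (1, 0, 0)ᵀ.
Then v_1 = N · v_2 = (-2, -4, 0)ᵀ.

Sanity check: (A − (-3)·I) v_1 = (0, 0, 0)ᵀ = 0. ✓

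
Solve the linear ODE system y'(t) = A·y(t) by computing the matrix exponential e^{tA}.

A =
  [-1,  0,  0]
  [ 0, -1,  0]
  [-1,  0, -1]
e^{tA} =
  [exp(-t), 0, 0]
  [0, exp(-t), 0]
  [-t*exp(-t), 0, exp(-t)]

Strategy: write A = P · J · P⁻¹ where J is a Jordan canonical form, so e^{tA} = P · e^{tJ} · P⁻¹, and e^{tJ} can be computed block-by-block.

A has Jordan form
J =
  [-1,  1,  0]
  [ 0, -1,  0]
  [ 0,  0, -1]
(up to reordering of blocks).

Per-block formulas:
  For a 2×2 Jordan block J_2(-1): exp(t · J_2(-1)) = e^(-1t)·(I + t·N), where N is the 2×2 nilpotent shift.
  For a 1×1 block at λ = -1: exp(t · [-1]) = [e^(-1t)].

After assembling e^{tJ} and conjugating by P, we get:

e^{tA} =
  [exp(-t), 0, 0]
  [0, exp(-t), 0]
  [-t*exp(-t), 0, exp(-t)]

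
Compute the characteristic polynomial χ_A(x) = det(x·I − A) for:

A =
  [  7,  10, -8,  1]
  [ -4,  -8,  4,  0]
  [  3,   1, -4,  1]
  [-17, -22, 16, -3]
x^4 + 8*x^3 + 24*x^2 + 32*x + 16

Expanding det(x·I − A) (e.g. by cofactor expansion or by noting that A is similar to its Jordan form J, which has the same characteristic polynomial as A) gives
  χ_A(x) = x^4 + 8*x^3 + 24*x^2 + 32*x + 16
which factors as (x + 2)^4. The eigenvalues (with algebraic multiplicities) are λ = -2 with multiplicity 4.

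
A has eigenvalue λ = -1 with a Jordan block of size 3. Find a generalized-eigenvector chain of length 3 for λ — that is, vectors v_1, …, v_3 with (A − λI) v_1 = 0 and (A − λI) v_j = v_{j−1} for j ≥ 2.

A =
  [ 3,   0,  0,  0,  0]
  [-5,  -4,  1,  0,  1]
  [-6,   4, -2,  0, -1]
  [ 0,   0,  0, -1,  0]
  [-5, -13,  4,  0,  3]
A Jordan chain for λ = -1 of length 3:
v_1 = (0, 0, -3, 0, 3)ᵀ
v_2 = (0, -3, 4, 0, -13)ᵀ
v_3 = (0, 1, 0, 0, 0)ᵀ

Let N = A − (-1)·I. We want v_3 with N^3 v_3 = 0 but N^2 v_3 ≠ 0; then v_{j-1} := N · v_j for j = 3, …, 2.

Pick v_3 = (0, 1, 0, 0, 0)ᵀ.
Then v_2 = N · v_3 = (0, -3, 4, 0, -13)ᵀ.
Then v_1 = N · v_2 = (0, 0, -3, 0, 3)ᵀ.

Sanity check: (A − (-1)·I) v_1 = (0, 0, 0, 0, 0)ᵀ = 0. ✓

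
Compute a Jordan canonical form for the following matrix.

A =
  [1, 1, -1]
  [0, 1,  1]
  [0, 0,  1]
J_3(1)

The characteristic polynomial is
  det(x·I − A) = x^3 - 3*x^2 + 3*x - 1 = (x - 1)^3

Eigenvalues and multiplicities (the geometric multiplicity of λ is n − rank(A − λI), which equals the number of Jordan blocks for λ):
  λ = 1: algebraic multiplicity = 3, geometric multiplicity = 1

Determining the block sizes for each eigenvalue:
  λ = 1: one block (gm = 1), so the single block has size am = 3 → block sizes [3]

Assembling the blocks gives a Jordan form
J =
  [1, 1, 0]
  [0, 1, 1]
  [0, 0, 1]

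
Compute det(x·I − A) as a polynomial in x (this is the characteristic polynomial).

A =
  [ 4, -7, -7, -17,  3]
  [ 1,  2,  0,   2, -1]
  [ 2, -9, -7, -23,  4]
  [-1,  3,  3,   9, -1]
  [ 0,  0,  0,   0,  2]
x^5 - 10*x^4 + 40*x^3 - 80*x^2 + 80*x - 32

Expanding det(x·I − A) (e.g. by cofactor expansion or by noting that A is similar to its Jordan form J, which has the same characteristic polynomial as A) gives
  χ_A(x) = x^5 - 10*x^4 + 40*x^3 - 80*x^2 + 80*x - 32
which factors as (x - 2)^5. The eigenvalues (with algebraic multiplicities) are λ = 2 with multiplicity 5.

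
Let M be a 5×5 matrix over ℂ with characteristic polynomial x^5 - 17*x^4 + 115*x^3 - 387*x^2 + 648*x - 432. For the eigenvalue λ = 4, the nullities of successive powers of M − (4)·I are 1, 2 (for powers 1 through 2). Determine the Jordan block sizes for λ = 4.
Block sizes for λ = 4: [2]

From the dimensions of kernels of powers, the number of Jordan blocks of size at least j is d_j − d_{j−1} where d_j = dim ker(N^j) (with d_0 = 0). Computing the differences gives [1, 1].
The number of blocks of size exactly k is (#blocks of size ≥ k) − (#blocks of size ≥ k + 1), so the partition is: 1 block(s) of size 2.
In nonincreasing order the block sizes are [2].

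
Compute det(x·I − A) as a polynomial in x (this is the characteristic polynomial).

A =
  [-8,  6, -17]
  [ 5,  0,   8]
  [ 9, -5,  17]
x^3 - 9*x^2 + 27*x - 27

Expanding det(x·I − A) (e.g. by cofactor expansion or by noting that A is similar to its Jordan form J, which has the same characteristic polynomial as A) gives
  χ_A(x) = x^3 - 9*x^2 + 27*x - 27
which factors as (x - 3)^3. The eigenvalues (with algebraic multiplicities) are λ = 3 with multiplicity 3.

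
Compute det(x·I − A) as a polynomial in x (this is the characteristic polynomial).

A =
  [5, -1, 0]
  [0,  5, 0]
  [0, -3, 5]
x^3 - 15*x^2 + 75*x - 125

Expanding det(x·I − A) (e.g. by cofactor expansion or by noting that A is similar to its Jordan form J, which has the same characteristic polynomial as A) gives
  χ_A(x) = x^3 - 15*x^2 + 75*x - 125
which factors as (x - 5)^3. The eigenvalues (with algebraic multiplicities) are λ = 5 with multiplicity 3.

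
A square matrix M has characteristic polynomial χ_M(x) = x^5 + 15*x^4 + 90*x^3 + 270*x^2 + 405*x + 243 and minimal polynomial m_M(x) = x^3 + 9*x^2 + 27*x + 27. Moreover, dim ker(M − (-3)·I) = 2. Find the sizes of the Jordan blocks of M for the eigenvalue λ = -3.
Block sizes for λ = -3: [3, 2]

Step 1 — from the characteristic polynomial, algebraic multiplicity of λ = -3 is 5. From dim ker(M − (-3)·I) = 2, there are exactly 2 Jordan blocks for λ = -3.
Step 2 — from the minimal polynomial, the factor (x + 3)^3 tells us the largest block for λ = -3 has size 3.
Step 3 — with total size 5, 2 blocks, and largest block 3, the block sizes (in nonincreasing order) are [3, 2].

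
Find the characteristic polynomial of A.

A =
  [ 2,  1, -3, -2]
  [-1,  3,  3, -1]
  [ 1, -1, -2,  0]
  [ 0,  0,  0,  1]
x^4 - 4*x^3 + 6*x^2 - 4*x + 1

Expanding det(x·I − A) (e.g. by cofactor expansion or by noting that A is similar to its Jordan form J, which has the same characteristic polynomial as A) gives
  χ_A(x) = x^4 - 4*x^3 + 6*x^2 - 4*x + 1
which factors as (x - 1)^4. The eigenvalues (with algebraic multiplicities) are λ = 1 with multiplicity 4.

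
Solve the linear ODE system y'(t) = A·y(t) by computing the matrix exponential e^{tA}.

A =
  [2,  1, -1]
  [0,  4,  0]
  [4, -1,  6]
e^{tA} =
  [-2*t*exp(4*t) + exp(4*t), -t^2*exp(4*t)/2 + t*exp(4*t), -t*exp(4*t)]
  [0, exp(4*t), 0]
  [4*t*exp(4*t), t^2*exp(4*t) - t*exp(4*t), 2*t*exp(4*t) + exp(4*t)]

Strategy: write A = P · J · P⁻¹ where J is a Jordan canonical form, so e^{tA} = P · e^{tJ} · P⁻¹, and e^{tJ} can be computed block-by-block.

A has Jordan form
J =
  [4, 1, 0]
  [0, 4, 1]
  [0, 0, 4]
(up to reordering of blocks).

Per-block formulas:
  For a 3×3 Jordan block J_3(4): exp(t · J_3(4)) = e^(4t)·(I + t·N + (t^2/2)·N^2), where N is the 3×3 nilpotent shift.

After assembling e^{tJ} and conjugating by P, we get:

e^{tA} =
  [-2*t*exp(4*t) + exp(4*t), -t^2*exp(4*t)/2 + t*exp(4*t), -t*exp(4*t)]
  [0, exp(4*t), 0]
  [4*t*exp(4*t), t^2*exp(4*t) - t*exp(4*t), 2*t*exp(4*t) + exp(4*t)]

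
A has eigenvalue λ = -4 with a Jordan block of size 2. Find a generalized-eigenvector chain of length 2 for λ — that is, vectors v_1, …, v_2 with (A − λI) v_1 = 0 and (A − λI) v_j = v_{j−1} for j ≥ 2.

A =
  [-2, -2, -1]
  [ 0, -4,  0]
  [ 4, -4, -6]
A Jordan chain for λ = -4 of length 2:
v_1 = (2, 0, 4)ᵀ
v_2 = (1, 0, 0)ᵀ

Let N = A − (-4)·I. We want v_2 with N^2 v_2 = 0 but N^1 v_2 ≠ 0; then v_{j-1} := N · v_j for j = 2, …, 2.

Pick v_2 = (1, 0, 0)ᵀ.
Then v_1 = N · v_2 = (2, 0, 4)ᵀ.

Sanity check: (A − (-4)·I) v_1 = (0, 0, 0)ᵀ = 0. ✓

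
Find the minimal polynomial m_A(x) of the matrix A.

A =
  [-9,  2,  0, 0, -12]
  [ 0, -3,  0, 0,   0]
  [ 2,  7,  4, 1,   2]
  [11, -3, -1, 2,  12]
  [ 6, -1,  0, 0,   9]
x^5 - 3*x^4 - 18*x^3 + 54*x^2 + 81*x - 243

The characteristic polynomial is χ_A(x) = (x - 3)^3*(x + 3)^2, so the eigenvalues are known. The minimal polynomial is
  m_A(x) = Π_λ (x − λ)^{k_λ}
where k_λ is the size of the *largest* Jordan block for λ (equivalently, the smallest k with (A − λI)^k v = 0 for every generalised eigenvector v of λ).

  λ = -3: largest Jordan block has size 2, contributing (x + 3)^2
  λ = 3: largest Jordan block has size 3, contributing (x − 3)^3

So m_A(x) = (x - 3)^3*(x + 3)^2 = x^5 - 3*x^4 - 18*x^3 + 54*x^2 + 81*x - 243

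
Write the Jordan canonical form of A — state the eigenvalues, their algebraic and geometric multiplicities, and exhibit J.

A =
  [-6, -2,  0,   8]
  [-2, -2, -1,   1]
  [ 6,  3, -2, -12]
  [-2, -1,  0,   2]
J_3(-2) ⊕ J_1(-2)

The characteristic polynomial is
  det(x·I − A) = x^4 + 8*x^3 + 24*x^2 + 32*x + 16 = (x + 2)^4

Eigenvalues and multiplicities (the geometric multiplicity of λ is n − rank(A − λI), which equals the number of Jordan blocks for λ):
  λ = -2: algebraic multiplicity = 4, geometric multiplicity = 2

Determining the block sizes for each eigenvalue:
  λ = -2: with am = 4 and gm = 2, the partition is not yet determined (e.g. several partitions of 4 into 2 parts exist). Let N = A − (-2)·I. Computing rank(N^1) = 2, rank(N^2) = 1, rank(N^3) = 0; the number of blocks of size ≥ j is rank(N^{j−1}) − rank(N^j), giving [2, 1, 1]. So we have 1 block(s) of size 3, 1 block(s) of size 1 → block sizes [3, 1]

Assembling the blocks gives a Jordan form
J =
  [-2,  1,  0,  0]
  [ 0, -2,  1,  0]
  [ 0,  0, -2,  0]
  [ 0,  0,  0, -2]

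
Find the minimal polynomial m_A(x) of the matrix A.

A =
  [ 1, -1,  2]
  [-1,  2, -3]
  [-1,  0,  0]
x^3 - 3*x^2 + 3*x - 1

The characteristic polynomial is χ_A(x) = (x - 1)^3, so the eigenvalues are known. The minimal polynomial is
  m_A(x) = Π_λ (x − λ)^{k_λ}
where k_λ is the size of the *largest* Jordan block for λ (equivalently, the smallest k with (A − λI)^k v = 0 for every generalised eigenvector v of λ).

  λ = 1: largest Jordan block has size 3, contributing (x − 1)^3

So m_A(x) = (x - 1)^3 = x^3 - 3*x^2 + 3*x - 1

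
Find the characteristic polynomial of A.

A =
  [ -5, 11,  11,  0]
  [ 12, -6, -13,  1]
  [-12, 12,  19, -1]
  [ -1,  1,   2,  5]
x^4 - 13*x^3 + 18*x^2 + 324*x - 1080

Expanding det(x·I − A) (e.g. by cofactor expansion or by noting that A is similar to its Jordan form J, which has the same characteristic polynomial as A) gives
  χ_A(x) = x^4 - 13*x^3 + 18*x^2 + 324*x - 1080
which factors as (x - 6)^3*(x + 5). The eigenvalues (with algebraic multiplicities) are λ = -5 with multiplicity 1, λ = 6 with multiplicity 3.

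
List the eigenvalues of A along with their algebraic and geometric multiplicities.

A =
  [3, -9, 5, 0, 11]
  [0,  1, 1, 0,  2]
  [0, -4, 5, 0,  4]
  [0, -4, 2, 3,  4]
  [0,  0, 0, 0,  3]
λ = 3: alg = 5, geom = 3

Step 1 — factor the characteristic polynomial to read off the algebraic multiplicities:
  χ_A(x) = (x - 3)^5

Step 2 — compute geometric multiplicities via the rank-nullity identity g(λ) = n − rank(A − λI):
  rank(A − (3)·I) = 2, so dim ker(A − (3)·I) = n − 2 = 3

Summary:
  λ = 3: algebraic multiplicity = 5, geometric multiplicity = 3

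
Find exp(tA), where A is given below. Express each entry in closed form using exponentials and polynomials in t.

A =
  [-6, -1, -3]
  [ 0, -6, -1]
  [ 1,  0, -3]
e^{tA} =
  [-t^2*exp(-5*t) - t*exp(-5*t) + exp(-5*t), t^2*exp(-5*t) - t*exp(-5*t), -t^2*exp(-5*t) - 3*t*exp(-5*t)]
  [-t^2*exp(-5*t)/2, t^2*exp(-5*t)/2 - t*exp(-5*t) + exp(-5*t), -t^2*exp(-5*t)/2 - t*exp(-5*t)]
  [t^2*exp(-5*t)/2 + t*exp(-5*t), -t^2*exp(-5*t)/2, t^2*exp(-5*t)/2 + 2*t*exp(-5*t) + exp(-5*t)]

Strategy: write A = P · J · P⁻¹ where J is a Jordan canonical form, so e^{tA} = P · e^{tJ} · P⁻¹, and e^{tJ} can be computed block-by-block.

A has Jordan form
J =
  [-5,  1,  0]
  [ 0, -5,  1]
  [ 0,  0, -5]
(up to reordering of blocks).

Per-block formulas:
  For a 3×3 Jordan block J_3(-5): exp(t · J_3(-5)) = e^(-5t)·(I + t·N + (t^2/2)·N^2), where N is the 3×3 nilpotent shift.

After assembling e^{tJ} and conjugating by P, we get:

e^{tA} =
  [-t^2*exp(-5*t) - t*exp(-5*t) + exp(-5*t), t^2*exp(-5*t) - t*exp(-5*t), -t^2*exp(-5*t) - 3*t*exp(-5*t)]
  [-t^2*exp(-5*t)/2, t^2*exp(-5*t)/2 - t*exp(-5*t) + exp(-5*t), -t^2*exp(-5*t)/2 - t*exp(-5*t)]
  [t^2*exp(-5*t)/2 + t*exp(-5*t), -t^2*exp(-5*t)/2, t^2*exp(-5*t)/2 + 2*t*exp(-5*t) + exp(-5*t)]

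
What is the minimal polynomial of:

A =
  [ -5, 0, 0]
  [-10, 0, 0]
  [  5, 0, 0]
x^2 + 5*x

The characteristic polynomial is χ_A(x) = x^2*(x + 5), so the eigenvalues are known. The minimal polynomial is
  m_A(x) = Π_λ (x − λ)^{k_λ}
where k_λ is the size of the *largest* Jordan block for λ (equivalently, the smallest k with (A − λI)^k v = 0 for every generalised eigenvector v of λ).

  λ = -5: largest Jordan block has size 1, contributing (x + 5)
  λ = 0: largest Jordan block has size 1, contributing (x − 0)

So m_A(x) = x*(x + 5) = x^2 + 5*x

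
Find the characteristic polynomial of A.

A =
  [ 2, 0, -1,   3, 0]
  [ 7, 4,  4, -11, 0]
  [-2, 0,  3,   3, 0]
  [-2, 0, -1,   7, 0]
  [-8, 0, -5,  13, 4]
x^5 - 20*x^4 + 160*x^3 - 640*x^2 + 1280*x - 1024

Expanding det(x·I − A) (e.g. by cofactor expansion or by noting that A is similar to its Jordan form J, which has the same characteristic polynomial as A) gives
  χ_A(x) = x^5 - 20*x^4 + 160*x^3 - 640*x^2 + 1280*x - 1024
which factors as (x - 4)^5. The eigenvalues (with algebraic multiplicities) are λ = 4 with multiplicity 5.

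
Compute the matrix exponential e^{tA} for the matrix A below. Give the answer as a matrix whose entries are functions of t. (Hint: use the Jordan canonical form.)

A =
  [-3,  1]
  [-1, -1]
e^{tA} =
  [-t*exp(-2*t) + exp(-2*t), t*exp(-2*t)]
  [-t*exp(-2*t), t*exp(-2*t) + exp(-2*t)]

Strategy: write A = P · J · P⁻¹ where J is a Jordan canonical form, so e^{tA} = P · e^{tJ} · P⁻¹, and e^{tJ} can be computed block-by-block.

A has Jordan form
J =
  [-2,  1]
  [ 0, -2]
(up to reordering of blocks).

Per-block formulas:
  For a 2×2 Jordan block J_2(-2): exp(t · J_2(-2)) = e^(-2t)·(I + t·N), where N is the 2×2 nilpotent shift.

After assembling e^{tJ} and conjugating by P, we get:

e^{tA} =
  [-t*exp(-2*t) + exp(-2*t), t*exp(-2*t)]
  [-t*exp(-2*t), t*exp(-2*t) + exp(-2*t)]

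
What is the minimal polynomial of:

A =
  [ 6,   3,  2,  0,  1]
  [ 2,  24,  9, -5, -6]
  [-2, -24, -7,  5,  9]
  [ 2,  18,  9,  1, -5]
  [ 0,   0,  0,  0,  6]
x^3 - 18*x^2 + 108*x - 216

The characteristic polynomial is χ_A(x) = (x - 6)^5, so the eigenvalues are known. The minimal polynomial is
  m_A(x) = Π_λ (x − λ)^{k_λ}
where k_λ is the size of the *largest* Jordan block for λ (equivalently, the smallest k with (A − λI)^k v = 0 for every generalised eigenvector v of λ).

  λ = 6: largest Jordan block has size 3, contributing (x − 6)^3

So m_A(x) = (x - 6)^3 = x^3 - 18*x^2 + 108*x - 216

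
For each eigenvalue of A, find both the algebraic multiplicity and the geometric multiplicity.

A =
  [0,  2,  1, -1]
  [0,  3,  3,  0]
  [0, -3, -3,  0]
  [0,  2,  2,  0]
λ = 0: alg = 4, geom = 2

Step 1 — factor the characteristic polynomial to read off the algebraic multiplicities:
  χ_A(x) = x^4

Step 2 — compute geometric multiplicities via the rank-nullity identity g(λ) = n − rank(A − λI):
  rank(A − (0)·I) = 2, so dim ker(A − (0)·I) = n − 2 = 2

Summary:
  λ = 0: algebraic multiplicity = 4, geometric multiplicity = 2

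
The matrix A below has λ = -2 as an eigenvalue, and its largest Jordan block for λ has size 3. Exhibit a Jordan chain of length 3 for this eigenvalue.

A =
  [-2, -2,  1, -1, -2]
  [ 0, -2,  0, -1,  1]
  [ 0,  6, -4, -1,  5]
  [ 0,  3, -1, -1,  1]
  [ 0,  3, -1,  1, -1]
A Jordan chain for λ = -2 of length 3:
v_1 = (-3, 0, 0, 0, 0)ᵀ
v_2 = (-2, 0, 6, 3, 3)ᵀ
v_3 = (0, 1, 0, 0, 0)ᵀ

Let N = A − (-2)·I. We want v_3 with N^3 v_3 = 0 but N^2 v_3 ≠ 0; then v_{j-1} := N · v_j for j = 3, …, 2.

Pick v_3 = (0, 1, 0, 0, 0)ᵀ.
Then v_2 = N · v_3 = (-2, 0, 6, 3, 3)ᵀ.
Then v_1 = N · v_2 = (-3, 0, 0, 0, 0)ᵀ.

Sanity check: (A − (-2)·I) v_1 = (0, 0, 0, 0, 0)ᵀ = 0. ✓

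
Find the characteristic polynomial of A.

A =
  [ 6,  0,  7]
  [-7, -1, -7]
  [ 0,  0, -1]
x^3 - 4*x^2 - 11*x - 6

Expanding det(x·I − A) (e.g. by cofactor expansion or by noting that A is similar to its Jordan form J, which has the same characteristic polynomial as A) gives
  χ_A(x) = x^3 - 4*x^2 - 11*x - 6
which factors as (x - 6)*(x + 1)^2. The eigenvalues (with algebraic multiplicities) are λ = -1 with multiplicity 2, λ = 6 with multiplicity 1.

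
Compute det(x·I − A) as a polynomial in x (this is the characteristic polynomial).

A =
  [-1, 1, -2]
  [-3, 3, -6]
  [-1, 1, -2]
x^3

Expanding det(x·I − A) (e.g. by cofactor expansion or by noting that A is similar to its Jordan form J, which has the same characteristic polynomial as A) gives
  χ_A(x) = x^3
which factors as x^3. The eigenvalues (with algebraic multiplicities) are λ = 0 with multiplicity 3.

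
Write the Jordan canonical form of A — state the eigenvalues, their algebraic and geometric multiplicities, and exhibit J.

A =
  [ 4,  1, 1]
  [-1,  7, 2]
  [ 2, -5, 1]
J_3(4)

The characteristic polynomial is
  det(x·I − A) = x^3 - 12*x^2 + 48*x - 64 = (x - 4)^3

Eigenvalues and multiplicities (the geometric multiplicity of λ is n − rank(A − λI), which equals the number of Jordan blocks for λ):
  λ = 4: algebraic multiplicity = 3, geometric multiplicity = 1

Determining the block sizes for each eigenvalue:
  λ = 4: one block (gm = 1), so the single block has size am = 3 → block sizes [3]

Assembling the blocks gives a Jordan form
J =
  [4, 1, 0]
  [0, 4, 1]
  [0, 0, 4]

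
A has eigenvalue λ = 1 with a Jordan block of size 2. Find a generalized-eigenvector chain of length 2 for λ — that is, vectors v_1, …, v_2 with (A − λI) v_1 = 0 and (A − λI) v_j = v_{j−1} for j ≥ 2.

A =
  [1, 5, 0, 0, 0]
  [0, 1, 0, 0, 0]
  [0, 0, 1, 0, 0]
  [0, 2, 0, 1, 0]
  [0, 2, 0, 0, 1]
A Jordan chain for λ = 1 of length 2:
v_1 = (5, 0, 0, 2, 2)ᵀ
v_2 = (0, 1, 0, 0, 0)ᵀ

Let N = A − (1)·I. We want v_2 with N^2 v_2 = 0 but N^1 v_2 ≠ 0; then v_{j-1} := N · v_j for j = 2, …, 2.

Pick v_2 = (0, 1, 0, 0, 0)ᵀ.
Then v_1 = N · v_2 = (5, 0, 0, 2, 2)ᵀ.

Sanity check: (A − (1)·I) v_1 = (0, 0, 0, 0, 0)ᵀ = 0. ✓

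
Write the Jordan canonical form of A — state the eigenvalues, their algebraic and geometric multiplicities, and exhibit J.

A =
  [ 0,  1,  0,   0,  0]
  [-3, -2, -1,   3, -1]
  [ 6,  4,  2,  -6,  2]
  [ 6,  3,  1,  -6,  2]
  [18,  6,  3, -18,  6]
J_3(0) ⊕ J_2(0)

The characteristic polynomial is
  det(x·I − A) = x^5

Eigenvalues and multiplicities (the geometric multiplicity of λ is n − rank(A − λI), which equals the number of Jordan blocks for λ):
  λ = 0: algebraic multiplicity = 5, geometric multiplicity = 2

Determining the block sizes for each eigenvalue:
  λ = 0: with am = 5 and gm = 2, the partition is not yet determined (e.g. several partitions of 5 into 2 parts exist). Let N = A − (0)·I. Computing rank(N^1) = 3, rank(N^2) = 1, rank(N^3) = 0; the number of blocks of size ≥ j is rank(N^{j−1}) − rank(N^j), giving [2, 2, 1]. So we have 1 block(s) of size 3, 1 block(s) of size 2 → block sizes [3, 2]

Assembling the blocks gives a Jordan form
J =
  [0, 1, 0, 0, 0]
  [0, 0, 1, 0, 0]
  [0, 0, 0, 0, 0]
  [0, 0, 0, 0, 1]
  [0, 0, 0, 0, 0]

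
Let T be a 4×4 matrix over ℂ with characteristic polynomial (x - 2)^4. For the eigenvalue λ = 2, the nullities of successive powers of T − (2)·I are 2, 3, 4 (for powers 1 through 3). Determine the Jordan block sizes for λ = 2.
Block sizes for λ = 2: [3, 1]

From the dimensions of kernels of powers, the number of Jordan blocks of size at least j is d_j − d_{j−1} where d_j = dim ker(N^j) (with d_0 = 0). Computing the differences gives [2, 1, 1].
The number of blocks of size exactly k is (#blocks of size ≥ k) − (#blocks of size ≥ k + 1), so the partition is: 1 block(s) of size 1, 1 block(s) of size 3.
In nonincreasing order the block sizes are [3, 1].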